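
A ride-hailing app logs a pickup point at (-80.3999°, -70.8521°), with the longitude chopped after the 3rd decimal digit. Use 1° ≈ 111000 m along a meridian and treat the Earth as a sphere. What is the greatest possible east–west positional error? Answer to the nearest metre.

19 metres

Truncating at 3 decimal places can drop up to a full unit in the last place, so the longitude may be off by as much as 0.001°.
Parallels shrink by cos φ, so at 80.3999° a degree of longitude is 111000 × 0.1668 ≈ 18511.5 m.
Maximum E–W displacement: 0.001 × 18511.5 = 18.5115 m.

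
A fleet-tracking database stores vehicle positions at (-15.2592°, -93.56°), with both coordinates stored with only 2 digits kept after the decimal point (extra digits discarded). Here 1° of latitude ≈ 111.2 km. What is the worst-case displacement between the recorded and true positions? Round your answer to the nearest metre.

1545 metres

Truncating at 2 decimal places can drop up to a full unit in the last place, so each coordinate may be off by as much as 0.01°.
Latitude error → 0.01 × 111200 = 1112 m along the meridian.
Longitude error → 0.01 × 111200 × cos 15.2592° = 0.01 × 111200 × 0.9647 ≈ 1072.8 m.
The two errors are perpendicular, so the maximum displacement is √(1112² + 1072.8²) ≈ 1545.13 m.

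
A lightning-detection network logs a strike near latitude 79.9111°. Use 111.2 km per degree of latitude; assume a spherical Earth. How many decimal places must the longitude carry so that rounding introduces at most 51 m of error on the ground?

3

At 79.9111° one degree of longitude covers 111200 × cos 79.9111° ≈ 111200 × 0.1752 ≈ 19479.6 m.
N decimal places → at most half a unit in the last place, 0.5 × 10⁻ᴺ° = 19479.6/2 × 10⁻ᴺ m.
Setting 9739.79 × 10⁻ᴺ ≤ 51 gives 10ᴺ ≥ 191, i.e. N ≥ 2.28.
At 2 places the error can reach 97.4 m, but 3 places keeps it to 9.74 m.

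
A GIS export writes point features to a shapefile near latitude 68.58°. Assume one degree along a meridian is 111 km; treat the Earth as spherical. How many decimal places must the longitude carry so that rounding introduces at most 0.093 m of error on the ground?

6 decimal places

At 68.58° one degree of longitude covers 111000 × cos 68.58° ≈ 111000 × 0.3652 ≈ 40537.4 m.
With N decimal places the half-ulp bound is 0.5·10⁻ᴺ°, or 0.5·10⁻ᴺ × 40537.4 m on the ground.
Need 0.5 × 40537.4 × 10⁻ᴺ ≤ 0.093 → 10⁻ᴺ ≤ 4.588e-06, so N ≥ 5.34.
At 5 places the error can reach 0.203 m, but 6 places keeps it to 0.0203 m.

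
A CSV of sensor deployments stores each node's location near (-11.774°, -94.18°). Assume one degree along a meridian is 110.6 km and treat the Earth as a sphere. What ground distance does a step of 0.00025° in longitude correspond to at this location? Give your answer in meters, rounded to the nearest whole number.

At 11.774° a degree of longitude is 110600 × cos 11.774° ≈ 108273 m, so 0.00025° corresponds to 27.0682 m.

27 meters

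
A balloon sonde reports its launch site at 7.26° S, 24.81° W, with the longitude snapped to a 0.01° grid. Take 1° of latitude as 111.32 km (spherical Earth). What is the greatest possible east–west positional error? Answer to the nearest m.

552 m

With a 0.01° grid the true value lies within half a step, ±0.01°/2 = ±0.005°, of the stored one.
Parallels shrink by cos φ, so at 7.26° a degree of longitude is 111320 × 0.9920 ≈ 110428 m.
Maximum E–W displacement: 0.005 × 110428 = 552.138 m.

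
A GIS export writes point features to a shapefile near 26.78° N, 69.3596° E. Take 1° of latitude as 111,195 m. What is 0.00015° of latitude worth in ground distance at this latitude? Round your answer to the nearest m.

17 m

0.00015° × 111195 m/° = 16.6793 m.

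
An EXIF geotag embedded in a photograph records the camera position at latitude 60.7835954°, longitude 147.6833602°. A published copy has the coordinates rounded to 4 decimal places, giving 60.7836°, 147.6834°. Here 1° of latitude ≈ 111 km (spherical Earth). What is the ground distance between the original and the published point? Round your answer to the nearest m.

2 m

The latitude changed by -0.0000046° and the longitude by -0.0000398°.
North–south shift: -0.0000046 × 111000 = -0.5106 m.
E–W at 60.7836°: -0.0000398° × 111000 × cos 60.7836° = -0.0000398 × 111000 × 0.4881 ≈ -2.15637 m.
Hypotenuse of the two orthogonal shifts: √(0.5106² + 2.15637²) = 2.216 m.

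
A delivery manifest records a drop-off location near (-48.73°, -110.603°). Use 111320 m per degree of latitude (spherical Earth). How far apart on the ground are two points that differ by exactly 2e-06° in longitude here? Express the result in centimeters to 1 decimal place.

14.7 centimeters

One degree of longitude here spans 111320 × cos 48.73° = 111320 × 0.6596 ≈ 73427.6 m; 2e-06° of that is 0.146855 m.
That is 0.146855 m = 14.686 cm.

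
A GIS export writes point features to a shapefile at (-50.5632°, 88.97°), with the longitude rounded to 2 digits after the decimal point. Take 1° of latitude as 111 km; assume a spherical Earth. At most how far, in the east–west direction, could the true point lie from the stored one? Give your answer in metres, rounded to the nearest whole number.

Rounding to 2 decimal places leaves the longitude within ±0.005° of the true value.
At latitude 50.5632° a degree of longitude spans 111000 m × cos 50.5632° = 111000 × 0.6352 ≈ 70510.2 m.
Maximum E–W displacement: 0.005 × 70510.2 = 352.551 m.

353 metres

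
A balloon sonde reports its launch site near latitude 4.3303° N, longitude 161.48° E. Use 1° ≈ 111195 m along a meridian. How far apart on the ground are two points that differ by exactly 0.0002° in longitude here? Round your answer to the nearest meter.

22 meters

0.0002° of longitude at 4.3303° is 0.0002 × 111195 × cos 4.3303° ≈ 0.0002 × 110878 = 22.1755 m.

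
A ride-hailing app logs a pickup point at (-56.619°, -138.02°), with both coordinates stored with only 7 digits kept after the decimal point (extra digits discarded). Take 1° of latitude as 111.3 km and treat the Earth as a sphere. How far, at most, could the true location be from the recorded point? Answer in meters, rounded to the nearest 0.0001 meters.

Truncating at 7 decimal places can drop up to a full unit in the last place, so each coordinate may be off by as much as 1e-07°.
North–south component: 1e-07° × 111300 = 0.01113 m.
Longitude error → 1e-07 × 111300 × cos 56.619° = 1e-07 × 111300 × 0.5502 ≈ 0.00612377 m.
Combining orthogonally: (0.01113² + 0.00612377²)^½ ≈ 0.0127034 m.

0.0127 meters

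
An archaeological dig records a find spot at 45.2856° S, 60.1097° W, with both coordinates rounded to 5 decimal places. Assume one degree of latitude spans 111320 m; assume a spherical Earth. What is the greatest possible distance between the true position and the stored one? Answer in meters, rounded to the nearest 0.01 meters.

Rounding to 5 decimal places leaves each coordinate within ±5e-06° of the true value.
North–south component: 5e-06° × 111320 = 0.5566 m.
Longitude error → 5e-06 × 111320 × cos 45.2856° = 5e-06 × 111320 × 0.7036 ≈ 0.391609 m.
Combining orthogonally: (0.5566² + 0.391609²)^½ ≈ 0.680559 m.

0.68 meters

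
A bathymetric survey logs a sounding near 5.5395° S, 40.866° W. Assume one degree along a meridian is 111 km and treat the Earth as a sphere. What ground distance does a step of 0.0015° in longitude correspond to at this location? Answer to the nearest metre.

166 metres

At 5.5395° a degree of longitude is 111000 × cos 5.5395° ≈ 110482 m, so 0.0015° corresponds to 165.722 m.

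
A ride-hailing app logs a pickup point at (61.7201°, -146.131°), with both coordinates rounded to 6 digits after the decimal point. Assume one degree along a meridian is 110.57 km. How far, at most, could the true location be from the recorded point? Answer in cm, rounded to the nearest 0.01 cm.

Rounding to 6 decimal places leaves each coordinate within ±5e-07° of the true value.
N–S: 5e-07° × 110570 m/° = 0.055285 m.
East–west component at 61.7201°: 5e-07° × 110570 × cos 61.7201° ≈ 5e-07 × 52385.8 ≈ 0.0261929 m.
The two errors are perpendicular, so the maximum displacement is √(0.055285² + 0.0261929²) ≈ 0.061176 m.
That is 0.061176 m = 6.1176 cm.

6.12 cm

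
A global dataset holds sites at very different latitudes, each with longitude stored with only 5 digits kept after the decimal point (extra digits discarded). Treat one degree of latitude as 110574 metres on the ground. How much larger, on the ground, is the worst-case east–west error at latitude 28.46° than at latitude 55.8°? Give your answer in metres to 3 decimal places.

Truncating at 5 decimal places can drop up to a full unit in the last place, so the longitude may be off by as much as 1e-05°.
At 28.46°: 1e-05° × 110574 × cos 28.46° = 1e-05 × 110574 × 0.8792 ≈ 0.97211 m.
At 55.8°: 1e-05° × 110574 × cos 55.8° = 1e-05 × 110574 × 0.5621 ≈ 0.62152 m.
So the lower-latitude error exceeds the higher by 0.97211 − 0.62152 = 0.35059 m.

0.351 metres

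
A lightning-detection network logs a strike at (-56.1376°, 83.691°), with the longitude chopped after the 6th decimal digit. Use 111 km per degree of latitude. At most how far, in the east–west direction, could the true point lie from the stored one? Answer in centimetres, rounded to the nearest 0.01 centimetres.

6.18 centimetres

Truncating at 6 decimal places can drop up to a full unit in the last place, so the longitude may be off by as much as 1e-06°.
Parallels shrink by cos φ, so at 56.1376° a degree of longitude is 111000 × 0.5572 ≈ 61849.2 m.
Maximum E–W displacement: 1e-06 × 61849.2 = 0.0618492 m.
That is 0.0618492 m = 6.1849 cm.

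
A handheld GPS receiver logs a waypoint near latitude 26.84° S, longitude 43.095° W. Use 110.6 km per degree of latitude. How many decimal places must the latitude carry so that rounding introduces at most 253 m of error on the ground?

3 decimal places

One degree of latitude covers 110600 m.
N decimal places → at most half a unit in the last place, 0.5 × 10⁻ᴺ° = 110600/2 × 10⁻ᴺ m.
Setting 55300 × 10⁻ᴺ ≤ 253 gives 10ᴺ ≥ 218.6, i.e. N ≥ 2.34.
N = 2 would give 553 m (too coarse); N = 3 gives 55.3 m ≤ 253 m.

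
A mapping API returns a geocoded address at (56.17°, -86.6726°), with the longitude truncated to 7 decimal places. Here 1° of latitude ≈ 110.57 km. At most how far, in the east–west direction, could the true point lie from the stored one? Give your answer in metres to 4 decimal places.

Truncating at 7 decimal places can drop up to a full unit in the last place, so the longitude may be off by as much as 1e-07°.
At latitude 56.17° a degree of longitude spans 110570 m × cos 56.17° = 110570 × 0.5567 ≈ 61557.7 m.
East–west error: 1e-07° × 61557.7 m/° ≈ 0.00615577 m.

0.0062 metres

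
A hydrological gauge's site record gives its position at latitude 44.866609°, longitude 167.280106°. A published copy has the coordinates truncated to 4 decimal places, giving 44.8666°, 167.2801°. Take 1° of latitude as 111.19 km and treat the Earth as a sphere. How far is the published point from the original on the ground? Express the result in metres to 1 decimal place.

The latitude changed by +0.000009° and the longitude by +0.000006°.
N–S: 0.000009° × 111190 m/° = 1.00071 m.
E–W at 44.8666°: 0.000006° × 111190 × cos 44.8666° = 0.000006 × 111190 × 0.7088 ≈ 0.472836 m.
Distance: √(1.00071² + 0.472836²) ≈ 1.10679 m.

1.1 metres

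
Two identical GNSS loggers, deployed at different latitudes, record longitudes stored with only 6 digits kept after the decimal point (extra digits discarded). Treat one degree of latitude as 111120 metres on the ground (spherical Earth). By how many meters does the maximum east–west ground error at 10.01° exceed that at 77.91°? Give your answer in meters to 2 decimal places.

Truncating at 6 decimal places can drop up to a full unit in the last place, so the longitude may be off by as much as 1e-06°.
Error at 10.01° = 1e-06° × 111120 × cos 10.01° ≈ 0.11112 × 0.9848 = 0.10943 m.
Error at 77.91° = 1e-06° × 111120 × cos 77.91° ≈ 0.11112 × 0.2094 = 0.023274 m.
So the lower-latitude error exceeds the higher by 0.10943 − 0.023274 = 0.086155 m.

0.09 meters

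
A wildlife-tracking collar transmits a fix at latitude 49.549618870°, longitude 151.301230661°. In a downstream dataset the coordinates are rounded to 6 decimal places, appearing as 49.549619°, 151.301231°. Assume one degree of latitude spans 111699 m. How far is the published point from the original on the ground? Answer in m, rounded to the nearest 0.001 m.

Δlat = 49.549618870 − 49.549619 = -0.000000130°; Δlon = 151.301230661 − 151.301231 = -0.000000339°.
North–south shift: -0.000000130 × 111699 = -0.0145209 m.
East–west at this latitude: -0.000000339° × 111699 × cos 49.5496° ≈ -0.000000339 × 72469.1 = -0.024567 m.
Distance: √(0.0145209² + 0.024567²) ≈ 0.0285376 m.

0.029 m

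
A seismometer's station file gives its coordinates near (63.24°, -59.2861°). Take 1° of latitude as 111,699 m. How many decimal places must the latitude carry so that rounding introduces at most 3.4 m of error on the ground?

5

One degree of latitude covers 111699 m.
N decimal places → at most half a unit in the last place, 0.5 × 10⁻ᴺ° = 111699/2 × 10⁻ᴺ m.
Setting 55849.5 × 10⁻ᴺ ≤ 3.4 gives 10ᴺ ≥ 1.643e+04, i.e. N ≥ 4.22.
So 5 decimal places suffice (0.558 m); 4 would allow up to 5.58 m.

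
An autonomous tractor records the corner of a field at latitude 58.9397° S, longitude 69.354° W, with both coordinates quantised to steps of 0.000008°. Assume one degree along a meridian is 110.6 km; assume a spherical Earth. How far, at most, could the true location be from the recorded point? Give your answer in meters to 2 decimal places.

0.50 meters

With a 0.000008° grid the true value lies within half a step, ±0.000008°/2 = ±4e-06°, of the stored one.
North–south component: 4e-06° × 110600 = 0.4424 m.
East–west component at 58.9397°: 4e-06° × 110600 × cos 58.9397° ≈ 4e-06 × 57063 ≈ 0.228252 m.
Combining orthogonally: (0.4424² + 0.228252²)^½ ≈ 0.497812 m.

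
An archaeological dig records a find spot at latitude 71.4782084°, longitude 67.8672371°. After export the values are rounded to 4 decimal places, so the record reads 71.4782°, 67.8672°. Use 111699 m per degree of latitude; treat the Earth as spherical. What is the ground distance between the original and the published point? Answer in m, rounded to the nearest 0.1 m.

1.6 m

Δlat = 71.4782084 − 71.4782 = +0.0000084°; Δlon = 67.8672371 − 67.8672 = +0.0000371°.
N–S: 0.0000084° × 111699 m/° = 0.938272 m.
East–west at this latitude: 0.0000371° × 111699 × cos 71.4782° ≈ 0.0000371 × 35482.9 = 1.31642 m.
Combined displacement = (0.938272² + 1.31642²)^½ ≈ 1.61657 m.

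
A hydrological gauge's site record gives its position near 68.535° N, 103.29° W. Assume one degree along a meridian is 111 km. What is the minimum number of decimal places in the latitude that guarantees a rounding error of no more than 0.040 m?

7 decimal places

One degree of latitude covers 111000 m.
N decimal places → at most half a unit in the last place, 0.5 × 10⁻ᴺ° = 111000/2 × 10⁻ᴺ m.
Need 0.5 × 111000 × 10⁻ᴺ ≤ 0.040 → 10⁻ᴺ ≤ 7.207e-07, so N ≥ 6.14.
At 6 places the error can reach 0.0555 m, but 7 places keeps it to 0.00555 m.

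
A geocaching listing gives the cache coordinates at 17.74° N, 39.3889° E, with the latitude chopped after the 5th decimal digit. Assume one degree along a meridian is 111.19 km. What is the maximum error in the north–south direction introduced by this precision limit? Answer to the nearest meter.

1 meters

Truncating at 5 decimal places can drop up to a full unit in the last place, so the latitude may be off by as much as 1e-05°.
Along the meridian that is 1e-05° × 111190 m/° = 1.1119 m.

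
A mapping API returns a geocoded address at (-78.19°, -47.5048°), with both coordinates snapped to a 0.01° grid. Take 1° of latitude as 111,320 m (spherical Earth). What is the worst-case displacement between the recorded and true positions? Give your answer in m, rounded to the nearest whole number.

568 m

With a 0.01° grid the true value lies within half a step, ±0.01°/2 = ±0.005°, of the stored one.
North–south component: 0.005° × 111320 = 556.6 m.
E–W at 78.19°: 0.005° × 111320 × cos 78.19° = 0.005 × 111320 × 0.2047 ≈ 113.918 m.
The two errors are perpendicular, so the maximum displacement is √(556.6² + 113.918²) ≈ 568.138 m.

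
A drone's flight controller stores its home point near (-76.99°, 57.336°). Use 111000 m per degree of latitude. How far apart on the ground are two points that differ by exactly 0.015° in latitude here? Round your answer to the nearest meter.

1665 meters

Along a meridian 0.015° is 0.015 × 111000 = 1665 m.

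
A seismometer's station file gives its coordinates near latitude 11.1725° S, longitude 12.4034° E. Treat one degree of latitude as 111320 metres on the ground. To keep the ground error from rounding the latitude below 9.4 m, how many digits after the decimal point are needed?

4 decimal places

One degree of latitude covers 111320 m.
Rounding to N decimal places gives at most 0.5 × 10⁻ᴺ degrees of error, i.e. 0.5 × 10⁻ᴺ × 111320 m.
Setting 55660 × 10⁻ᴺ ≤ 9.4 gives 10ᴺ ≥ 5921, i.e. N ≥ 3.77.
So 4 decimal places suffice (5.57 m); 3 would allow up to 55.7 m.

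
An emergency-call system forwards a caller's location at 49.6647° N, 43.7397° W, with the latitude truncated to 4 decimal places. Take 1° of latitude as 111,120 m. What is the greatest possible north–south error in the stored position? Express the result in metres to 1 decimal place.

11.1 metres

Truncating at 4 decimal places can drop up to a full unit in the last place, so the latitude may be off by as much as 0.0001°.
North–south distance: 0.0001° × 111120 m/° = 11.112 m.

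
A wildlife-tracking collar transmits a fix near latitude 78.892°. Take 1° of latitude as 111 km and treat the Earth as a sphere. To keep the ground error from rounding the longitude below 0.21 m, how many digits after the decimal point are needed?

5

At 78.892° one degree of longitude covers 111000 × cos 78.892° ≈ 111000 × 0.1927 ≈ 21385.1 m.
Rounding to N decimal places gives at most 0.5 × 10⁻ᴺ degrees of error, i.e. 0.5 × 10⁻ᴺ × 21385.1 m.
Need 0.5 × 21385.1 × 10⁻ᴺ ≤ 0.21 → 10⁻ᴺ ≤ 1.964e-05, so N ≥ 4.71.
So 5 decimal places suffice (0.107 m); 4 would allow up to 1.07 m.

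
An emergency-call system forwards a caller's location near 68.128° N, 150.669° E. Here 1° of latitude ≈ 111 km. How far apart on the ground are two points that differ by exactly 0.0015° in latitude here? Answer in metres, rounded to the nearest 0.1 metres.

Along a meridian 0.0015° is 0.0015 × 111000 = 166.5 m.

166.5 metres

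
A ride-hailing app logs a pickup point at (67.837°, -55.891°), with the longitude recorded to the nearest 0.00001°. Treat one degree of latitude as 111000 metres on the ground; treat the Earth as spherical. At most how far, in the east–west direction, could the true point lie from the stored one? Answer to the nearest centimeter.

21 centimeters

Rounding to 5 decimal places leaves the longitude within ±5e-06° of the true value.
One degree of longitude at 67.837° is 111000 × cos 67.837° ≈ 111000 × 0.3772 = 41874 m.
East–west error: 5e-06° × 41874 m/° ≈ 0.20937 m.
That is 0.20937 m = 20.937 cm.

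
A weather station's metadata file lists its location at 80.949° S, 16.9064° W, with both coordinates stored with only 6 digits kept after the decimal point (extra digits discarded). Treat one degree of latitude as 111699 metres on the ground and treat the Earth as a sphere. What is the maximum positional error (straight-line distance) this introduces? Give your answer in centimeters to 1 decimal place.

Truncating at 6 decimal places can drop up to a full unit in the last place, so each coordinate may be off by as much as 1e-06°.
N–S: 1e-06° × 111699 m/° = 0.111699 m.
East–west component at 80.949°: 1e-06° × 111699 × cos 80.949° ≈ 1e-06 × 17571.8 ≈ 0.0175718 m.
Worst case both components are at the extreme and orthogonal: √(0.111699² + 0.0175718²) ≈ 0.113073 m.
That is 0.113073 m = 11.307 cm.

11.3 centimeters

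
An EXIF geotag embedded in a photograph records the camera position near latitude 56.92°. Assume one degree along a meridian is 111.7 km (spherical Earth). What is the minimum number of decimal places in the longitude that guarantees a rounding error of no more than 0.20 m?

6 decimal places

At 56.92° one degree of longitude covers 111700 × cos 56.92° ≈ 111700 × 0.5458 ≈ 60966.9 m.
With N decimal places the half-ulp bound is 0.5·10⁻ᴺ°, or 0.5·10⁻ᴺ × 60966.9 m on the ground.
Setting 30483.5 × 10⁻ᴺ ≤ 0.20 gives 10ᴺ ≥ 1.524e+05, i.e. N ≥ 5.18.
At 5 places the error can reach 0.305 m, but 6 places keeps it to 0.0305 m.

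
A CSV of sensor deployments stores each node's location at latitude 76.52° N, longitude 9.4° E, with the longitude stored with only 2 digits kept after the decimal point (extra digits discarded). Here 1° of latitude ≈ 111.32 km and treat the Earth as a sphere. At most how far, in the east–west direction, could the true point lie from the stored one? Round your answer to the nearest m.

259 m

Truncating at 2 decimal places can drop up to a full unit in the last place, so the longitude may be off by as much as 0.01°.
One degree of longitude at 76.52° is 111320 × cos 76.52° ≈ 111320 × 0.2331 = 25949.4 m.
So at most 0.01° × 25949.4 ≈ 259.494 m east–west.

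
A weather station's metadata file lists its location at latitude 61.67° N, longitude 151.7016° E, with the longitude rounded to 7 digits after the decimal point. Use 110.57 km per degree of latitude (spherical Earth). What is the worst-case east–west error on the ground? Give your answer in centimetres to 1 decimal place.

0.3 centimetres

Rounding to 7 decimal places leaves the longitude within ±5e-08° of the true value.
At latitude 61.67° a degree of longitude spans 110570 m × cos 61.67° = 110570 × 0.4745 ≈ 52470.9 m.
Maximum E–W displacement: 5e-08 × 52470.9 = 0.00262355 m.
That is 0.00262355 m = 0.26235 cm.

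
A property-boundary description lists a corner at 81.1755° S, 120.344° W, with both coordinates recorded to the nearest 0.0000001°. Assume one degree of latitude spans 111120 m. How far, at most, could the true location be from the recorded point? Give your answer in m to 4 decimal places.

0.0056 m

Rounding to 7 decimal places leaves each coordinate within ±5e-08° of the true value.
North–south component: 5e-08° × 111120 = 0.005556 m.
Longitude error → 5e-08 × 111120 × cos 81.1755° = 5e-08 × 111120 × 0.1534 ≈ 0.000852337 m.
Worst case both components are at the extreme and orthogonal: √(0.005556² + 0.000852337²) ≈ 0.005621 m.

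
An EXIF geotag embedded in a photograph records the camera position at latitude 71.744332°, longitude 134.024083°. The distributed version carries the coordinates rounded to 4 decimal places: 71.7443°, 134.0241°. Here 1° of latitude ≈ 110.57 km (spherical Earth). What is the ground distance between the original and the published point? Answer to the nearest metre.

4 metres

Δlat = 71.744332 − 71.7443 = +0.000032°; Δlon = 134.024083 − 134.0241 = -0.000017°.
N–S: 0.000032° × 110570 m/° = 3.53824 m.
E–W at 71.7443°: -0.000017° × 110570 × cos 71.7443° = -0.000017 × 110570 × 0.3133 ≈ -0.588828 m.
Hypotenuse of the two orthogonal shifts: √(3.53824² + 0.588828²) = 3.5869 m.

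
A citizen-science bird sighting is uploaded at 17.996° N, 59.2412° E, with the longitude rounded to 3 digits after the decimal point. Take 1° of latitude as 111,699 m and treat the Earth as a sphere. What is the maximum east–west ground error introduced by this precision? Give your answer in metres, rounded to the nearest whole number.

Rounding to 3 decimal places leaves the longitude within ±0.0005° of the true value.
One degree of longitude at 17.996° is 111699 × cos 17.996° ≈ 111699 × 0.9511 = 106234 m.
So at most 0.0005° × 106234 ≈ 53.1172 m east–west.

53 metres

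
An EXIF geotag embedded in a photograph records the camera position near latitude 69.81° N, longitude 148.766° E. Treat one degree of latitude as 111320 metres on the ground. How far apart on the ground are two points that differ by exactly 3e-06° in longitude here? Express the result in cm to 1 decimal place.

11.5 cm

One degree of longitude here spans 111320 × cos 69.81° = 111320 × 0.3451 ≈ 38420.4 m; 3e-06° of that is 0.115261 m.
That is 0.115261 m = 11.526 cm.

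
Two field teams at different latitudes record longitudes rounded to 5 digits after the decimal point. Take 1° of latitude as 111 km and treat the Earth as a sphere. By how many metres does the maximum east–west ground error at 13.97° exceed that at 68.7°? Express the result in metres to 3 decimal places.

Rounding to 5 decimal places leaves the longitude within ±5e-06° of the true value.
At 13.97°: 5e-06° × 111000 × cos 13.97° = 5e-06 × 111000 × 0.9704 ≈ 0.53858 m.
Error at 68.7° = 5e-06° × 111000 × cos 68.7° ≈ 0.555 × 0.3633 = 0.2016 m.
So the lower-latitude error exceeds the higher by 0.53858 − 0.2016 = 0.33698 m.

0.337 metres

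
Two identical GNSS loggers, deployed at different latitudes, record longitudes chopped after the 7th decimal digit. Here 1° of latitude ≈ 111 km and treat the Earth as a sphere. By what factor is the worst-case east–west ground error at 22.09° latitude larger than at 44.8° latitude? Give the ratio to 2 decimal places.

Truncating at 7 decimal places can drop up to a full unit in the last place, so the longitude may be off by as much as 1e-07°.
At 22.09°: 1e-07° × 111000 × cos 22.09° = 1e-07 × 111000 × 0.9266 ≈ 0.010285 m.
Error at 44.8° = 1e-07° × 111000 × cos 44.8° ≈ 0.0111 × 0.7096 = 0.0078762 m.
Ratio: 0.010285 / 0.0078762 = cos 22.09° / cos 44.8° ≈ 1.3059.

1.31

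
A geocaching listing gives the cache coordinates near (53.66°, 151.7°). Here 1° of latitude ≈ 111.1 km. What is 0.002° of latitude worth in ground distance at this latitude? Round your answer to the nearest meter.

Along a meridian 0.002° is 0.002 × 111100 = 222.2 m.

222 meters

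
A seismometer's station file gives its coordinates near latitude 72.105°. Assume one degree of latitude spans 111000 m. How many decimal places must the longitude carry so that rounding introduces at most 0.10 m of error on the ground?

6 decimal places

At 72.105° one degree of longitude covers 111000 × cos 72.105° ≈ 111000 × 0.3073 ≈ 34107.4 m.
N decimal places → at most half a unit in the last place, 0.5 × 10⁻ᴺ° = 34107.4/2 × 10⁻ᴺ m.
Setting 17053.7 × 10⁻ᴺ ≤ 0.10 gives 10ᴺ ≥ 1.705e+05, i.e. N ≥ 5.23.
So 6 decimal places suffice (0.0171 m); 5 would allow up to 0.171 m.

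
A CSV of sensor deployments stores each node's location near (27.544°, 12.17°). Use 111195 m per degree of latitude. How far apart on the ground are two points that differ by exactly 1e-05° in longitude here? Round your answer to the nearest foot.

3 feet

1e-05° of longitude at 27.544° is 1e-05 × 111195 × cos 27.544° ≈ 1e-05 × 98591.7 = 0.985917 m.
Converting: 0.985917 m × 3.2808 ft/m ≈ 3.2346 ft.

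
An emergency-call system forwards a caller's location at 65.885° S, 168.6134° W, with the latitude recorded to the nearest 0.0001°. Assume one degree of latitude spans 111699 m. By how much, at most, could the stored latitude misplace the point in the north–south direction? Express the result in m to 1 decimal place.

5.6 m

Rounding to 4 decimal places leaves the latitude within ±5e-05° of the true value.
North–south distance: 5e-05° × 111699 m/° = 5.58495 m.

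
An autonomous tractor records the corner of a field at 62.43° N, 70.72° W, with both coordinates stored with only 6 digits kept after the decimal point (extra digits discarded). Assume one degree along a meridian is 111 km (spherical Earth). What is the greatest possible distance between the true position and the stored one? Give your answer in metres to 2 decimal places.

0.12 metres

Truncating at 6 decimal places can drop up to a full unit in the last place, so each coordinate may be off by as much as 1e-06°.
Latitude error → 1e-06 × 111000 = 0.111 m along the meridian.
Longitude error → 1e-06 × 111000 × cos 62.43° = 1e-06 × 111000 × 0.4628 ≈ 0.0513743 m.
Combining orthogonally: (0.111² + 0.0513743²)^½ ≈ 0.122312 m.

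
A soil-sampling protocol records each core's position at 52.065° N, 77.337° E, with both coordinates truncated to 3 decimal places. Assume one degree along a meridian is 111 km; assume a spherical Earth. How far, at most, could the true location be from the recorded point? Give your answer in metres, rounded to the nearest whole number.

Truncating at 3 decimal places can drop up to a full unit in the last place, so each coordinate may be off by as much as 0.001°.
N–S: 0.001° × 111000 m/° = 111 m.
Longitude error → 0.001 × 111000 × cos 52.065° = 0.001 × 111000 × 0.6148 ≈ 68.2391 m.
Combining orthogonally: (111² + 68.2391²)^½ ≈ 130.298 m.

130 metres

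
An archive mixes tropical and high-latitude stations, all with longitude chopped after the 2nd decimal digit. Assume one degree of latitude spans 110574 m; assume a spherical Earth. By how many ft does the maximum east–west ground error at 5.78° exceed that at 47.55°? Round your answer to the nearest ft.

Truncating at 2 decimal places can drop up to a full unit in the last place, so the longitude may be off by as much as 0.01°.
At 5.78°: 0.01° × 110574 × cos 5.78° = 0.01 × 110574 × 0.9949 ≈ 1100.1 m.
At 47.55°: 0.01° × 110574 × cos 47.55° = 0.01 × 110574 × 0.6749 ≈ 746.32 m.
Difference: 1100.1 − 746.32 = 353.8 m.
Converting: 353.803 m × 3.2808 ft/m ≈ 1160.8 ft.

1161 ft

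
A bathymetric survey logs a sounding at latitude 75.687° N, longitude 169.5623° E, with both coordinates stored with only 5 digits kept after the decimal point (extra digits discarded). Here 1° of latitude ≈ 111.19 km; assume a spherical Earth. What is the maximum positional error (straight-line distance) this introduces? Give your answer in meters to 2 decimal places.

Truncating at 5 decimal places can drop up to a full unit in the last place, so each coordinate may be off by as much as 1e-05°.
Latitude error → 1e-05 × 111190 = 1.1119 m along the meridian.
Longitude error → 1e-05 × 111190 × cos 75.687° = 1e-05 × 111190 × 0.2472 ≈ 0.274883 m.
Worst case both components are at the extreme and orthogonal: √(1.1119² + 0.274883²) ≈ 1.14537 m.

1.15 meters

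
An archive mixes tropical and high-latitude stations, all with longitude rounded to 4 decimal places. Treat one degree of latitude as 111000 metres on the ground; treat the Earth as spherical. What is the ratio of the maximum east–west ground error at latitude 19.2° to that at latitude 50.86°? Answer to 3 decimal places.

Rounding to 4 decimal places leaves the longitude within ±5e-05° of the true value.
At 19.2°: 5e-05° × 111000 × cos 19.2° = 5e-05 × 111000 × 0.9444 ≈ 5.2413 m.
At 50.86°: 5e-05° × 111000 × cos 50.86° = 5e-05 × 111000 × 0.6312 ≈ 3.5033 m.
The ratio reduces to cos 19.2° / cos 50.86° = 0.9444/0.6312 ≈ 1.4961.

1.496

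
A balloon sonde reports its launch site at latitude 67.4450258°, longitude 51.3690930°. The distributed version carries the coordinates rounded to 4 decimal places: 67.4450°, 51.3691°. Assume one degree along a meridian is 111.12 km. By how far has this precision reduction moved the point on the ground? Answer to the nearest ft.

9 ft

The latitude changed by +0.0000258° and the longitude by -0.0000070°.
N–S: 0.0000258° × 111120 m/° = 2.8669 m.
East–west at this latitude: -0.0000070° × 111120 × cos 67.445° ≈ -0.0000070 × 42622.3 = -0.298356 m.
Distance: √(2.8669² + 0.298356²) ≈ 2.88238 m.
In feet: 2.88238 m ÷ 0.3048 ≈ 9.4566 ft.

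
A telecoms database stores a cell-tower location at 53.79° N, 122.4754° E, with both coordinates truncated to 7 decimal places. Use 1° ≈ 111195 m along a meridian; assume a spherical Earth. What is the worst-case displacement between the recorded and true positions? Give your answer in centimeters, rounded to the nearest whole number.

1 centimeters

Truncating at 7 decimal places can drop up to a full unit in the last place, so each coordinate may be off by as much as 1e-07°.
N–S: 1e-07° × 111195 m/° = 0.0111195 m.
Longitude error → 1e-07 × 111195 × cos 53.79° = 1e-07 × 111195 × 0.5907 ≈ 0.00656881 m.
Worst case both components are at the extreme and orthogonal: √(0.0111195² + 0.00656881²) ≈ 0.0129148 m.
That is 0.0129148 m = 1.2915 cm.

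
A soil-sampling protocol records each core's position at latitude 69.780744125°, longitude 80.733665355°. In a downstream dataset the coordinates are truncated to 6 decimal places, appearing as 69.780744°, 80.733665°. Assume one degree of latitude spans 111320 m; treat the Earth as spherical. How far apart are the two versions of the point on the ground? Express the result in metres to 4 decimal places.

0.0195 metres

Δlat = 69.780744125 − 69.780744 = +0.000000125°; Δlon = 80.733665355 − 80.733665 = +0.000000355°.
N–S: 0.000000125° × 111320 m/° = 0.013915 m.
East–west at this latitude: 0.000000355° × 111320 × cos 69.7807° ≈ 0.000000355 × 38473.7 = 0.0136582 m.
Combined displacement = (0.013915² + 0.0136582²)^½ ≈ 0.019498 m.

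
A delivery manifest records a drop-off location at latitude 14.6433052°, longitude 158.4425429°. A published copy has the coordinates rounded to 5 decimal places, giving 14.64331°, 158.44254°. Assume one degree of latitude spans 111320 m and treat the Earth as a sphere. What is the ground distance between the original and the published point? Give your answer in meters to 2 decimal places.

0.62 meters

The latitude changed by -0.0000048° and the longitude by +0.0000029°.
North–south shift: -0.0000048 × 111320 = -0.534336 m.
East–west at this latitude: 0.0000029° × 111320 × cos 14.6433° ≈ 0.0000029 × 107704 = 0.312342 m.
Combined displacement = (0.534336² + 0.312342²)^½ ≈ 0.618929 m.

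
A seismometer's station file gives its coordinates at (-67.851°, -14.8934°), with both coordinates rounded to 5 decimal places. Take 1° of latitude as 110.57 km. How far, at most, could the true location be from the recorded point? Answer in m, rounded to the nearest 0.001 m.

0.591 m

Rounding to 5 decimal places leaves each coordinate within ±5e-06° of the true value.
Latitude error → 5e-06 × 110570 = 0.55285 m along the meridian.
Longitude error → 5e-06 × 110570 × cos 67.851° = 5e-06 × 110570 × 0.3770 ≈ 0.208434 m.
Combining orthogonally: (0.55285² + 0.208434²)^½ ≈ 0.590836 m.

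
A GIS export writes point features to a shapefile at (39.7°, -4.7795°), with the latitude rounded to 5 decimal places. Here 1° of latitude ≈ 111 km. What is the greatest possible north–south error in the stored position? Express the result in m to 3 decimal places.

0.555 m

Rounding to 5 decimal places leaves the latitude within ±5e-06° of the true value.
Along the meridian that is 5e-06° × 111000 m/° = 0.555 m.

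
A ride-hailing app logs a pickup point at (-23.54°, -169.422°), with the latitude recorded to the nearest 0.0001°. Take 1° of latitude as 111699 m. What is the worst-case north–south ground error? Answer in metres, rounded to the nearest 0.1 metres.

5.6 metres

Rounding to 4 decimal places leaves the latitude within ±5e-05° of the true value.
So the N–S error is at most 5e-05 × 111699 = 5.58495 m.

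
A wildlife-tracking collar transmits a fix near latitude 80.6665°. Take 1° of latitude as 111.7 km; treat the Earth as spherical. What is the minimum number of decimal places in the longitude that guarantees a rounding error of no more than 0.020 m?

6 decimal places

At 80.6665° one degree of longitude covers 111700 × cos 80.6665° ≈ 111700 × 0.1622 ≈ 18115.6 m.
With N decimal places the half-ulp bound is 0.5·10⁻ᴺ°, or 0.5·10⁻ᴺ × 18115.6 m on the ground.
Need 0.5 × 18115.6 × 10⁻ᴺ ≤ 0.020 → 10⁻ᴺ ≤ 2.208e-06, so N ≥ 5.66.
So 6 decimal places suffice (0.00906 m); 5 would allow up to 0.0906 m.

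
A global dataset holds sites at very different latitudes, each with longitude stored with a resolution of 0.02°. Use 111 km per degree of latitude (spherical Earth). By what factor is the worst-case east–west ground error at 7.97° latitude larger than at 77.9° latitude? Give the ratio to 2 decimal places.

4.72

With a 0.02° grid the true value lies within half a step, ±0.02°/2 = ±0.01°, of the stored one.
At 7.97°: 0.01° × 111000 × cos 7.97° = 0.01 × 111000 × 0.9903 ≈ 1099.3 m.
Error at 77.9° = 0.01° × 111000 × cos 77.9° ≈ 1110 × 0.2096 = 232.68 m.
Ratio: 1099.3 / 232.68 = cos 7.97° / cos 77.9° ≈ 4.7245.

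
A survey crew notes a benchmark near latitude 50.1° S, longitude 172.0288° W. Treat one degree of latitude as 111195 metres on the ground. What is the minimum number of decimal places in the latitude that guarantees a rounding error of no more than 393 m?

3 decimal places

One degree of latitude covers 111195 m.
N decimal places → at most half a unit in the last place, 0.5 × 10⁻ᴺ° = 111195/2 × 10⁻ᴺ m.
Setting 55597.5 × 10⁻ᴺ ≤ 393 gives 10ᴺ ≥ 141.5, i.e. N ≥ 2.15.
At 2 places the error can reach 556 m, but 3 places keeps it to 55.6 m.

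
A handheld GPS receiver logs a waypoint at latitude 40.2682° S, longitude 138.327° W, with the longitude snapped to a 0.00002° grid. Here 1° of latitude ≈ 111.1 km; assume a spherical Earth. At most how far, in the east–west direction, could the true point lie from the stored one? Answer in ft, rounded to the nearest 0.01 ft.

2.78 ft

With a 0.00002° grid the true value lies within half a step, ±0.00002°/2 = ±1e-05°, of the stored one.
At latitude 40.2682° a degree of longitude spans 111100 m × cos 40.2682° = 111100 × 0.7630 ≈ 84772.3 m.
Maximum E–W displacement: 1e-05 × 84772.3 = 0.847723 m.
In feet: 0.847723 m ÷ 0.3048 ≈ 2.7812 ft.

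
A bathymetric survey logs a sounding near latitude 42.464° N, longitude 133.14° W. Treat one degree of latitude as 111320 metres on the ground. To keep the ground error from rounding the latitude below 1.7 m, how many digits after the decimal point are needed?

One degree of latitude covers 111320 m.
N decimal places → at most half a unit in the last place, 0.5 × 10⁻ᴺ° = 111320/2 × 10⁻ᴺ m.
Setting 55660 × 10⁻ᴺ ≤ 1.7 gives 10ᴺ ≥ 3.274e+04, i.e. N ≥ 4.52.
N = 4 would give 5.57 m (too coarse); N = 5 gives 0.557 m ≤ 1.7 m.

5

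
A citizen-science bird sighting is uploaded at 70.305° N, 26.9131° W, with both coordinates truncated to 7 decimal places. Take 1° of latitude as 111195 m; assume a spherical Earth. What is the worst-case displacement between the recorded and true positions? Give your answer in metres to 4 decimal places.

0.0117 metres

Truncating at 7 decimal places can drop up to a full unit in the last place, so each coordinate may be off by as much as 1e-07°.
Latitude error → 1e-07 × 111195 = 0.0111195 m along the meridian.
East–west component at 70.305°: 1e-07° × 111195 × cos 70.305° ≈ 1e-07 × 37474.2 ≈ 0.00374742 m.
Worst case both components are at the extreme and orthogonal: √(0.0111195² + 0.00374742²) ≈ 0.011734 m.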